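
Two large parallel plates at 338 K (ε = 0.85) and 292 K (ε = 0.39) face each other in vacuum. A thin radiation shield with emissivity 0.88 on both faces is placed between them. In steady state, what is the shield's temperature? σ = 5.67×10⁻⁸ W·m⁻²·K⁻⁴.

T_s ≈ 325 K

In steady state the net flux on the hot side equals that on the cold side.
σ(T₁⁴−T_s⁴)/D₁ = σ(T_s⁴−T₂⁴)/D₂, with D₁ = 1/ε₁+1/ε_s−1 = 1.313, D₂ = 1/ε_s+1/ε₂−1 = 2.700.
Solve for T_s⁴: T_s⁴ = (D₂·T₁⁴ + D₁·T₂⁴)/(D₁+D₂) = 1.116×10¹⁰ K⁴.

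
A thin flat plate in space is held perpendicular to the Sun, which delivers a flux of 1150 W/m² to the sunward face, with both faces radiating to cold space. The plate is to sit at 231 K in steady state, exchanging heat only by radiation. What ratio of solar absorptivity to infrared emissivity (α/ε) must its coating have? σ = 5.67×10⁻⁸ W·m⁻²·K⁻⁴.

Balance: αS·A = εσ·2A·T⁴ ⇒ α/ε = 2σT⁴/S.
α/ε = 2·5.67×10⁻⁸·(231)⁴/1150 = 2·5.67×10⁻⁸·2.847×10⁹/1150.

α/ε ≈ 0.281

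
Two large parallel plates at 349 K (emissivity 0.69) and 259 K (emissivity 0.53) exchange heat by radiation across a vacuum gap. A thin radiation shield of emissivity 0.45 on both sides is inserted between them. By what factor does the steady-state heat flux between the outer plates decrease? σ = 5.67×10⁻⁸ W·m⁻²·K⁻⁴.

factor ≈ 2.47

Without shield: q₀ = σΔ(T⁴)/(1/ε₁+1/ε₂−1) with denominator 2.336.
With shield the two gaps are in series; the resistances add: (1/ε₁+1/ε_s−1)+(1/ε_s+1/ε₂−1) = 2.671+3.109 = 5.781.
Heat-flux ratio q₀/q = 5.781/2.336.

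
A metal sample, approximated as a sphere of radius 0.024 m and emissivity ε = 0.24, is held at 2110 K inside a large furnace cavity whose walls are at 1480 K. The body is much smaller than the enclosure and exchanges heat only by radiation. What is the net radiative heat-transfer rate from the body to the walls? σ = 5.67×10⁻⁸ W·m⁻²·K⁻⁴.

P_net ≈ 1480 W

For a small grey body in a large enclosure: P_net = εσA(T_body⁴ − T_wall⁴).
A = 4πr² = 0.007238 m²; T_body⁴ − T_wall⁴ = 1.982×10¹³ − 4.798×10¹² = 1.502×10¹³ K⁴.
|P_net| = 0.24·5.67×10⁻⁸·0.007238·1.502×10¹³.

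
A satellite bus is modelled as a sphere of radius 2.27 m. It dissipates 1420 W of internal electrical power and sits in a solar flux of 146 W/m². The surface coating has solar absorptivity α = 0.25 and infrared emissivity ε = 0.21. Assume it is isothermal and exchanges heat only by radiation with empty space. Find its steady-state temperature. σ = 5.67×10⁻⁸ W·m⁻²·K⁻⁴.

At steady state, absorbed solar power + internal power = radiated power.
Absorbed: α·S·A_cross = 0.25·146·16.19 = 590.9 W (cross-section πr²).
Total input = 590.9 + 1420 = 2011 W.
Radiated: εσ·A_surf·T⁴ with A_surf = 4πr² = 64.75 m².
T⁴ = 2011/(0.21·5.67×10⁻⁸·64.75) = 2.608×10⁹ K⁴.

T ≈ 226 K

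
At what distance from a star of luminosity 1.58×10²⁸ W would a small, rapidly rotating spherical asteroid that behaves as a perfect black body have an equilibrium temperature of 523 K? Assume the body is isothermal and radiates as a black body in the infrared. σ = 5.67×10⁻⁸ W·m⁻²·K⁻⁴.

d ≈ 2.72×10¹¹ m

For an isothermal black-emitting sphere, (1−a)S·πr² = σ·4πr²·T⁴ ⇒ S = 4σT⁴/(1−a).
S = 4·5.67×10⁻⁸·(523)⁴/1.00 = 16970 W/m².
Flux falls as S = L/(4πd²), so d = √(L/(4πS)) = √(1.58×10²⁸/(4π·16970)).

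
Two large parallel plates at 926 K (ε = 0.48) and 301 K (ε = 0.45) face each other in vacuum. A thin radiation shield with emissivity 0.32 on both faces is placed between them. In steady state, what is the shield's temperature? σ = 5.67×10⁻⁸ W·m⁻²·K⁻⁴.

In steady state the net flux on the hot side equals that on the cold side.
σ(T₁⁴−T_s⁴)/D₁ = σ(T_s⁴−T₂⁴)/D₂, with D₁ = 1/ε₁+1/ε_s−1 = 4.208, D₂ = 1/ε_s+1/ε₂−1 = 4.347.
Solve for T_s⁴: T_s⁴ = (D₂·T₁⁴ + D₁·T₂⁴)/(D₁+D₂) = 3.776×10¹¹ K⁴.

T_s ≈ 784 K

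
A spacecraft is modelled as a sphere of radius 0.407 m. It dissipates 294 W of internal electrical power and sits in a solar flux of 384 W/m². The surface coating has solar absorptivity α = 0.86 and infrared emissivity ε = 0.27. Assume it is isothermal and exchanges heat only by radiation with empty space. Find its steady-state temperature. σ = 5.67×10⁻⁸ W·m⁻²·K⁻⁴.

At steady state, absorbed solar power + internal power = radiated power.
Absorbed: α·S·A_cross = 0.86·384·0.5204 = 171.9 W (cross-section πr²).
Total input = 171.9 + 294 = 465.9 W.
Radiated: εσ·A_surf·T⁴ with A_surf = 4πr² = 2.082 m².
T⁴ = 465.9/(0.27·5.67×10⁻⁸·2.082) = 1.462×10¹⁰ K⁴.

T ≈ 348 K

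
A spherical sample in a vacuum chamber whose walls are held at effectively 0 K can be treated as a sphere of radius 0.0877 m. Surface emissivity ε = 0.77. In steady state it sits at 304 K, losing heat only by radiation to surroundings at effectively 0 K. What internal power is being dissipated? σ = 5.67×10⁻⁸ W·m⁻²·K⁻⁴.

P ≈ 36.0 W

Steady state: P = εσA T⁴.
A = 4πr² = 0.09665 m²; T⁴ = (304)⁴ = 8.541×10⁹ K⁴.
P = 0.77 × 5.67×10⁻⁸ × 0.09665 × 8.541×10⁹.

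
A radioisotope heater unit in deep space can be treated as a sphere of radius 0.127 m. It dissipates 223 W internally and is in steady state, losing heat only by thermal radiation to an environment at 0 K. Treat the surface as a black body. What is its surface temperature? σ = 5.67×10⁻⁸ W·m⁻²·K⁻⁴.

Steady state: internal power = radiated power, P = εσA T⁴.
Radiating area A = 4πr² = 0.2027 m².
T⁴ = P/(εσA) = 223/(1.0·5.67×10⁻⁸·0.2027) = 1.940×10¹⁰ K⁴.
T = (1.940×10¹⁰)^(1/4).

T ≈ 373 K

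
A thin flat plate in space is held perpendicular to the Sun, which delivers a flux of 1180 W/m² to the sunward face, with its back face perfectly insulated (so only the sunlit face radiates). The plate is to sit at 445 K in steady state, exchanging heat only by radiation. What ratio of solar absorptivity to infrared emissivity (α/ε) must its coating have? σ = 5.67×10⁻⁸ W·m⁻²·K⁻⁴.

Balance: αS·A = εσ·1A·T⁴ ⇒ α/ε = σT⁴/S.
α/ε = 5.67×10⁻⁸·(445)⁴/1180 = 5.67×10⁻⁸·3.921×10¹⁰/1180.

α/ε ≈ 1.88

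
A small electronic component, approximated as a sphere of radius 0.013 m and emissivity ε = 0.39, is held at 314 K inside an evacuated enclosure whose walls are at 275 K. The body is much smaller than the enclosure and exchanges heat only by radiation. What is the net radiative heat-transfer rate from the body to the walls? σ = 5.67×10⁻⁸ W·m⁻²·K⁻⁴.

For a small grey body in a large enclosure: P_net = εσA(T_body⁴ − T_wall⁴).
A = 4πr² = 0.002124 m²; T_body⁴ − T_wall⁴ = 9.721×10⁹ − 5.719×10⁹ = 4.002×10⁹ K⁴.
|P_net| = 0.39·5.67×10⁻⁸·0.002124·4.002×10⁹.

P_net ≈ 0.188 W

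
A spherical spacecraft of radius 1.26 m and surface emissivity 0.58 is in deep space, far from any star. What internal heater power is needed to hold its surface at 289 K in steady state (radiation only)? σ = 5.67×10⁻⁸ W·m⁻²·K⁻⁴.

P ≈ 4580 W

P = εσ·4πr²·T⁴.
4πr² = 19.95 m²; T⁴ = 6.976×10⁹ K⁴.
P = 0.58·5.67×10⁻⁸·19.95·6.976×10⁹.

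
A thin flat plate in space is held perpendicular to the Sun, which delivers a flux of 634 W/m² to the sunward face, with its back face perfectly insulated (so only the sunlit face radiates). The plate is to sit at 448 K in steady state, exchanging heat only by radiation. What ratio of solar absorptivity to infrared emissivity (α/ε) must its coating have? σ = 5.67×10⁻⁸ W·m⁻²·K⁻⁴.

α/ε ≈ 3.60

Balance: αS·A = εσ·1A·T⁴ ⇒ α/ε = σT⁴/S.
α/ε = 5.67×10⁻⁸·(448)⁴/634 = 5.67×10⁻⁸·4.028×10¹⁰/634.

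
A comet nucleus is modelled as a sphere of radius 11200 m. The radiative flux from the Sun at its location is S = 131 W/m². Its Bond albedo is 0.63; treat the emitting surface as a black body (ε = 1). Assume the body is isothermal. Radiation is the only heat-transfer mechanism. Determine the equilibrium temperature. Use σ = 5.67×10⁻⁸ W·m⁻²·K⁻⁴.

At equilibrium, absorbed power = emitted power.
Absorbing cross-section = πr² = 3.941×10⁸ m²; emitting surface = 4πr² = 1.576×10⁹ m² (ratio 4).
(1−a)S·A_cross = εσ·A_surf·T⁴  ⇒  T⁴ = (1−a)S/(4σ).
T⁴ = 0.370·131/(4·5.67×10⁻⁸) = 2.137×10⁸ K⁴.
T = (2.137×10⁸)^(1/4).

T ≈ 121 K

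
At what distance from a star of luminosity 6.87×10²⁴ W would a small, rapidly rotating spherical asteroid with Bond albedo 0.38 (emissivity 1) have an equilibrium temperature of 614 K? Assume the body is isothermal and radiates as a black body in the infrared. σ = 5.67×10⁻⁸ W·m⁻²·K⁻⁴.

d ≈ 3.24×10⁹ m

For an isothermal black-emitting sphere, (1−a)S·πr² = σ·4πr²·T⁴ ⇒ S = 4σT⁴/(1−a).
S = 4·5.67×10⁻⁸·(614)⁴/0.620 = 51990 W/m².
Flux falls as S = L/(4πd²), so d = √(L/(4πS)) = √(6.87×10²⁴/(4π·51990)).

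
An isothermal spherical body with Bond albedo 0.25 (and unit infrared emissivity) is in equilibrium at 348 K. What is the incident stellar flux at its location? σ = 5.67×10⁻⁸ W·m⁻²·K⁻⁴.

(1−a)S·πr² = σ·4πr²·T⁴ ⇒ S = 4σT⁴/(1−a).
S = 4·5.67×10⁻⁸·1.467×10¹⁰/0.750.

S ≈ 4440 W/m²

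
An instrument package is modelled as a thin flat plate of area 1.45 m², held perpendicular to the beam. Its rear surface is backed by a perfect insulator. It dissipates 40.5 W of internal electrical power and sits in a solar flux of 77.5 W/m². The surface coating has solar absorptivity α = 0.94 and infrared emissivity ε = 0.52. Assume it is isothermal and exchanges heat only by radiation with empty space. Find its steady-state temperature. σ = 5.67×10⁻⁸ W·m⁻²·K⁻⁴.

At steady state, absorbed solar power + internal power = radiated power.
Absorbed: α·S·A_cross = 0.94·77.5·1.450 = 105.6 W (cross-section A).
Total input = 105.6 + 40.5 = 146.1 W.
Radiated: εσ·A_surf·T⁴ with A_surf = A = 1.450 m².
T⁴ = 146.1/(0.52·5.67×10⁻⁸·1.450) = 3.418×10⁹ K⁴.

T ≈ 242 K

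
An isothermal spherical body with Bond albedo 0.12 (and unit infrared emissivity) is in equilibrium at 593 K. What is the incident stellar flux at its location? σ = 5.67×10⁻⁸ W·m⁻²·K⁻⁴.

S ≈ 31900 W/m²

(1−a)S·πr² = σ·4πr²·T⁴ ⇒ S = 4σT⁴/(1−a).
S = 4·5.67×10⁻⁸·1.237×10¹¹/0.880.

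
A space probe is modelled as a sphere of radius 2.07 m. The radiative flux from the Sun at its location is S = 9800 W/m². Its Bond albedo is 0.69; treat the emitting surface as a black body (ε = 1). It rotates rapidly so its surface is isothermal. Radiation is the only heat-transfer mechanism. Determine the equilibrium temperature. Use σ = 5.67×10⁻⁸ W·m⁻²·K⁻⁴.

T ≈ 340 K

At equilibrium, absorbed power = emitted power.
Absorbing cross-section = πr² = 13.46 m²; emitting surface = 4πr² = 53.85 m² (ratio 4).
(1−a)S·A_cross = εσ·A_surf·T⁴  ⇒  T⁴ = (1−a)S/(4σ).
T⁴ = 0.310·9800/(4·5.67×10⁻⁸) = 1.340×10¹⁰ K⁴.
T = (1.340×10¹⁰)^(1/4).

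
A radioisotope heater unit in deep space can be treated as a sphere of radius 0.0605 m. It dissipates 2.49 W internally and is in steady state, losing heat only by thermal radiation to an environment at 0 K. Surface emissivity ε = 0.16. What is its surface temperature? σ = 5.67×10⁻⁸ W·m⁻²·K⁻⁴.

Steady state: internal power = radiated power, P = εσA T⁴.
Radiating area A = 4πr² = 0.04600 m².
T⁴ = P/(εσA) = 2.49/(0.16·5.67×10⁻⁸·0.04600) = 5.967×10⁹ K⁴.
T = (5.967×10⁹)^(1/4).

T ≈ 278 K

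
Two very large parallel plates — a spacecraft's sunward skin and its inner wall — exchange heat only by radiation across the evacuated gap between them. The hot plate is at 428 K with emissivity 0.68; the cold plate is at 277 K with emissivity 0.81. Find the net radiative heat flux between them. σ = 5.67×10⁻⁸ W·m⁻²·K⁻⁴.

q ≈ 920 W/m²

For two infinite grey parallel plates, q = σ(T₁⁴ − T₂⁴)/(1/ε₁ + 1/ε₂ − 1).
T₁⁴ − T₂⁴ = 3.356×10¹⁰ − 5.887×10⁹ = 2.767×10¹⁰ K⁴.
1/ε₁ + 1/ε₂ − 1 = 1.471 + 1.235 − 1 = 1.705.
q = 5.67×10⁻⁸ × 2.767×10¹⁰ / 1.705.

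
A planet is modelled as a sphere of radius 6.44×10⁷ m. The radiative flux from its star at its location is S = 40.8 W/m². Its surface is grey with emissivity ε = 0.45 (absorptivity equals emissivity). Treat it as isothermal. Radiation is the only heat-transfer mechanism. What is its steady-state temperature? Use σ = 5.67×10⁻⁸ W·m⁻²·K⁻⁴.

At equilibrium, absorbed power = emitted power.
Absorbing cross-section = πr² = 1.303×10¹⁶ m²; emitting surface = 4πr² = 5.212×10¹⁶ m² (ratio 4).
εS·A_cross = εσ·A_surf·T⁴  ⇒  T⁴ = S/(4σ)   (ε cancels).
T⁴ = 40.8/(4·5.67×10⁻⁸) = 1.799×10⁸ K⁴.
T = (1.799×10⁸)^(1/4).

T ≈ 116 K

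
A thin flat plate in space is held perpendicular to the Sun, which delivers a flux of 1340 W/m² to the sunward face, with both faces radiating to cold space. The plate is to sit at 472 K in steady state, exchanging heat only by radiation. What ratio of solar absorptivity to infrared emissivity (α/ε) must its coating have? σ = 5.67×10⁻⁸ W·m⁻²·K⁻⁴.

Balance: αS·A = εσ·2A·T⁴ ⇒ α/ε = 2σT⁴/S.
α/ε = 2·5.67×10⁻⁸·(472)⁴/1340 = 2·5.67×10⁻⁸·4.963×10¹⁰/1340.

α/ε ≈ 4.20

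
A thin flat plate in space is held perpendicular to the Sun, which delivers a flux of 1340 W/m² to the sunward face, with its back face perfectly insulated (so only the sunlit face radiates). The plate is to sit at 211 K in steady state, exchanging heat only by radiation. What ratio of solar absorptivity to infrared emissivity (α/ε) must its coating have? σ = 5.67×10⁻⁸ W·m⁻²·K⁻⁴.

α/ε ≈ 0.0839

Balance: αS·A = εσ·1A·T⁴ ⇒ α/ε = σT⁴/S.
α/ε = 5.67×10⁻⁸·(211)⁴/1340 = 5.67×10⁻⁸·1.982×10⁹/1340.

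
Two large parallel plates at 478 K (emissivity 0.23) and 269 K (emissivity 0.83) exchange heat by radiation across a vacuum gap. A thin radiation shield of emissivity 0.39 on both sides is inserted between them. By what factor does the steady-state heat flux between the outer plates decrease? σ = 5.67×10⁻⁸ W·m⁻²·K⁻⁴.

factor ≈ 1.91

Without shield: q₀ = σΔ(T⁴)/(1/ε₁+1/ε₂−1) with denominator 4.553.
With shield the two gaps are in series; the resistances add: (1/ε₁+1/ε_s−1)+(1/ε_s+1/ε₂−1) = 5.912+2.769 = 8.681.
Heat-flux ratio q₀/q = 8.681/4.553.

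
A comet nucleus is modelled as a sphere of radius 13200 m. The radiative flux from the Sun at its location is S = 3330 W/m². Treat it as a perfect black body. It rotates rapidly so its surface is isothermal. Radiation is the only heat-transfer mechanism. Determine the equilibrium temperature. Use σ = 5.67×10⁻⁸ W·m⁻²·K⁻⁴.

T ≈ 348 K

At equilibrium, absorbed power = emitted power.
Absorbing cross-section = πr² = 5.474×10⁸ m²; emitting surface = 4πr² = 2.190×10⁹ m² (ratio 4).
S·A_cross = εσ·A_surf·T⁴  ⇒  T⁴ = S/(4σ).
T⁴ = 1.00·3330/(4·5.67×10⁻⁸) = 1.468×10¹⁰ K⁴.
T = (1.468×10¹⁰)^(1/4).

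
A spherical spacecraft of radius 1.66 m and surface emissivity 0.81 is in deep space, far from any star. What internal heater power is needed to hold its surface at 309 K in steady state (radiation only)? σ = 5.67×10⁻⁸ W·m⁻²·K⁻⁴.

P = εσ·4πr²·T⁴.
4πr² = 34.63 m²; T⁴ = 9.117×10⁹ K⁴.
P = 0.81·5.67×10⁻⁸·34.63·9.117×10⁹.

P ≈ 14500 W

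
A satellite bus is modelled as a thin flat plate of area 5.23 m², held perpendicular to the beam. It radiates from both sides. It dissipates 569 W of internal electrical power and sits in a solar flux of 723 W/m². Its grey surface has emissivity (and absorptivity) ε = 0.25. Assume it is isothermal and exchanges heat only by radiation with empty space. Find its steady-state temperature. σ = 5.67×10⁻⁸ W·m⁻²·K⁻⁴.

T ≈ 318 K

At steady state, absorbed solar power + internal power = radiated power.
Absorbed: α·S·A_cross = 0.25·723·5.230 = 945.3 W (cross-section A).
Total input = 945.3 + 569 = 1514 W.
Radiated: εσ·A_surf·T⁴ with A_surf = 2A = 10.46 m².
T⁴ = 1514/(0.25·5.67×10⁻⁸·10.46) = 1.021×10¹⁰ K⁴.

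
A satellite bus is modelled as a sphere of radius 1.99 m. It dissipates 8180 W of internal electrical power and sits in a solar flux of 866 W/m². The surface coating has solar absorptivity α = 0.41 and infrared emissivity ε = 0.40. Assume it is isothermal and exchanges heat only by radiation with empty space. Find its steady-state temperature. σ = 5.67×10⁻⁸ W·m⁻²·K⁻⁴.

At steady state, absorbed solar power + internal power = radiated power.
Absorbed: α·S·A_cross = 0.41·866·12.44 = 4417 W (cross-section πr²).
Total input = 4417 + 8180 = 12600 W.
Radiated: εσ·A_surf·T⁴ with A_surf = 4πr² = 49.76 m².
T⁴ = 12600/(0.40·5.67×10⁻⁸·49.76) = 1.116×10¹⁰ K⁴.

T ≈ 325 K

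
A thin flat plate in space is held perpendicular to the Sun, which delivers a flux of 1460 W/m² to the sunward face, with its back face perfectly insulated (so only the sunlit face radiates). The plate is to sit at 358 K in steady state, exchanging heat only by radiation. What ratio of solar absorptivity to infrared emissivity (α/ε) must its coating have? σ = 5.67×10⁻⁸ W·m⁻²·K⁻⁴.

α/ε ≈ 0.638

Balance: αS·A = εσ·1A·T⁴ ⇒ α/ε = σT⁴/S.
α/ε = 5.67×10⁻⁸·(358)⁴/1460 = 5.67×10⁻⁸·1.643×10¹⁰/1460.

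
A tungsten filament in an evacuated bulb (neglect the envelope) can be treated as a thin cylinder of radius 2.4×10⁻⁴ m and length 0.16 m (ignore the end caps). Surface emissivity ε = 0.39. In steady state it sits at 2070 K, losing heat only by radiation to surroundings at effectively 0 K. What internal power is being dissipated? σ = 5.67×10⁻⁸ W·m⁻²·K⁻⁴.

P ≈ 98.0 W

Steady state: P = εσA T⁴.
A = 2πrL = 2.413×10⁻⁴ m²; T⁴ = (2070)⁴ = 1.836×10¹³ K⁴.
P = 0.39 × 5.67×10⁻⁸ × 2.413×10⁻⁴ × 1.836×10¹³.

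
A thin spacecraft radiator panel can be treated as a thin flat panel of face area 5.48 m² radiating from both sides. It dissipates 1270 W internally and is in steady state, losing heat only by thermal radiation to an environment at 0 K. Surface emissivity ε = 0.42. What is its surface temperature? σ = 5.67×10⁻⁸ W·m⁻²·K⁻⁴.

Steady state: internal power = radiated power, P = εσA T⁴.
Radiating area A = 2·5.48 = 10.96 m².
T⁴ = P/(εσA) = 1270/(0.42·5.67×10⁻⁸·10.96) = 4.866×10⁹ K⁴.
T = (4.866×10⁹)^(1/4).

T ≈ 264 K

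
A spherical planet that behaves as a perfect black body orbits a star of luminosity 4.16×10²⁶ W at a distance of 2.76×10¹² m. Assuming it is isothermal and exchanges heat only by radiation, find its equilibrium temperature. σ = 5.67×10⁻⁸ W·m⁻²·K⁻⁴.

T ≈ 66.2 K

First find the stellar flux at distance d: S = L/(4πd²) = 4.16×10²⁶/(4π·(2.76×10¹²)²) = 4.346 W/m².
For an isothermal sphere, absorbed (1−a)S·πr² = emitted σ·4πr²·T⁴, so T⁴ = (1−a)S/(4σ).
T⁴ = 1.00·4.346/(4·5.67×10⁻⁸) = 1.916×10⁷ K⁴.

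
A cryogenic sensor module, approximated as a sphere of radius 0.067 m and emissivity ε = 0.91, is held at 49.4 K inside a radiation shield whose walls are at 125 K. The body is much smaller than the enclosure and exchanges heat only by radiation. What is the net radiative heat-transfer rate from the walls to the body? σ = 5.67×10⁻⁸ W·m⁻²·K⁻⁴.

P_net ≈ 0.693 W

For a small grey body in a large enclosure: P_net = εσA(T_body⁴ − T_wall⁴).
A = 4πr² = 0.05641 m²; T_body⁴ − T_wall⁴ = 5.955×10⁶ − 2.441×10⁸ = -2.382×10⁸ K⁴.
|P_net| = 0.91·5.67×10⁻⁸·0.05641·2.382×10⁸.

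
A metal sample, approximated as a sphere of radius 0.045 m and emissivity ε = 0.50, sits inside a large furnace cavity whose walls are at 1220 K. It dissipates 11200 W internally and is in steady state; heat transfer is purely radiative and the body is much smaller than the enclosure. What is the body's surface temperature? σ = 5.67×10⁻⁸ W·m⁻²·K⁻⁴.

For a small grey body in a large enclosure, net radiated power = εσA(T⁴ − T_w⁴).
Steady state: P = εσA(T⁴ − T_w⁴) with A = 4πr² = 0.02545 m².
T⁴ = P/(εσA) + T_w⁴ = 11200/(0.50·5.67×10⁻⁸·0.02545) + (1220)⁴
    = 1.552×10¹³ + 2.215×10¹² = 1.774×10¹³ K⁴.

T ≈ 2050 K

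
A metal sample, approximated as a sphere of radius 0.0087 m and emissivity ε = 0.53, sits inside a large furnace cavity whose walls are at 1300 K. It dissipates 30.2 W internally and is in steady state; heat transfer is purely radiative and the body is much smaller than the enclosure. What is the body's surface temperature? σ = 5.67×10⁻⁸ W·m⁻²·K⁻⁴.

T ≈ 1410 K

For a small grey body in a large enclosure, net radiated power = εσA(T⁴ − T_w⁴).
Steady state: P = εσA(T⁴ − T_w⁴) with A = 4πr² = 9.511×10⁻⁴ m².
T⁴ = P/(εσA) + T_w⁴ = 30.2/(0.53·5.67×10⁻⁸·9.511×10⁻⁴) + (1300)⁴
    = 1.057×10¹² + 2.856×10¹² = 3.913×10¹² K⁴.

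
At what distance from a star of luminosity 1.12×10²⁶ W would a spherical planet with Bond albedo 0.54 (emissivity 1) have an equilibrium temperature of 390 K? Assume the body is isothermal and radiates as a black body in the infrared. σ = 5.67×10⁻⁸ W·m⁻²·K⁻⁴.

For an isothermal black-emitting sphere, (1−a)S·πr² = σ·4πr²·T⁴ ⇒ S = 4σT⁴/(1−a).
S = 4·5.67×10⁻⁸·(390)⁴/0.460 = 11410 W/m².
Flux falls as S = L/(4πd²), so d = √(L/(4πS)) = √(1.12×10²⁶/(4π·11410)).

d ≈ 2.80×10¹⁰ m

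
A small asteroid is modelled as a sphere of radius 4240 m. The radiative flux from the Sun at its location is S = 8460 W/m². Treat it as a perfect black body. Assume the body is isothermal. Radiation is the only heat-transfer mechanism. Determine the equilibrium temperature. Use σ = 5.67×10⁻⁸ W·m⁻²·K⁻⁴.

At equilibrium, absorbed power = emitted power.
Absorbing cross-section = πr² = 5.648×10⁷ m²; emitting surface = 4πr² = 2.259×10⁸ m² (ratio 4).
S·A_cross = εσ·A_surf·T⁴  ⇒  T⁴ = S/(4σ).
T⁴ = 1.00·8460/(4·5.67×10⁻⁸) = 3.730×10¹⁰ K⁴.
T = (3.730×10¹⁰)^(1/4).

T ≈ 439 K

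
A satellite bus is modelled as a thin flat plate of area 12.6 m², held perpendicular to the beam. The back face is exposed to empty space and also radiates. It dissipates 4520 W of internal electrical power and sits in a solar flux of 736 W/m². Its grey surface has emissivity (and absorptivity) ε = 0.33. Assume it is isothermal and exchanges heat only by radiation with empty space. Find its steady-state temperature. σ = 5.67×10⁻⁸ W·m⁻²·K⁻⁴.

At steady state, absorbed solar power + internal power = radiated power.
Absorbed: α·S·A_cross = 0.33·736·12.60 = 3060 W (cross-section A).
Total input = 3060 + 4520 = 7580 W.
Radiated: εσ·A_surf·T⁴ with A_surf = 2A = 25.20 m².
T⁴ = 7580/(0.33·5.67×10⁻⁸·25.20) = 1.608×10¹⁰ K⁴.

T ≈ 356 K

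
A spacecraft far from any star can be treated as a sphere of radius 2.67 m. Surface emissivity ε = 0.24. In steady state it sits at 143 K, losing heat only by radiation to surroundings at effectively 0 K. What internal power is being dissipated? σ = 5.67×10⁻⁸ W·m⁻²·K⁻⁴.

Steady state: P = εσA T⁴.
A = 4πr² = 89.58 m²; T⁴ = (143)⁴ = 4.182×10⁸ K⁴.
P = 0.24 × 5.67×10⁻⁸ × 89.58 × 4.182×10⁸.

P ≈ 510 W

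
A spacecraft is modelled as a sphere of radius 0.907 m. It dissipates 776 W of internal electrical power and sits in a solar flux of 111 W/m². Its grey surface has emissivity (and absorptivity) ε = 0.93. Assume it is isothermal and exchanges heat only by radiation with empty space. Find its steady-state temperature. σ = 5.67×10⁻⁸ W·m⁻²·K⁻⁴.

At steady state, absorbed solar power + internal power = radiated power.
Absorbed: α·S·A_cross = 0.93·111·2.584 = 266.8 W (cross-section πr²).
Total input = 266.8 + 776 = 1043 W.
Radiated: εσ·A_surf·T⁴ with A_surf = 4πr² = 10.34 m².
T⁴ = 1043/(0.93·5.67×10⁻⁸·10.34) = 1.913×10⁹ K⁴.

T ≈ 209 K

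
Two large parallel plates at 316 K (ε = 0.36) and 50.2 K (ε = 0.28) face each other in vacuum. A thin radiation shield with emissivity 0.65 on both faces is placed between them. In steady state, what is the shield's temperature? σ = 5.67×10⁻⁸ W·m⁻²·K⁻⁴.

In steady state the net flux on the hot side equals that on the cold side.
σ(T₁⁴−T_s⁴)/D₁ = σ(T_s⁴−T₂⁴)/D₂, with D₁ = 1/ε₁+1/ε_s−1 = 3.316, D₂ = 1/ε_s+1/ε₂−1 = 4.110.
Solve for T_s⁴: T_s⁴ = (D₂·T₁⁴ + D₁·T₂⁴)/(D₁+D₂) = 5.521×10⁹ K⁴.

T_s ≈ 273 K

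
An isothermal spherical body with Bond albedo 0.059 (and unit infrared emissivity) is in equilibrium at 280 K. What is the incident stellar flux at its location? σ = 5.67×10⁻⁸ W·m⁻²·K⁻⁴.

S ≈ 1480 W/m²

(1−a)S·πr² = σ·4πr²·T⁴ ⇒ S = 4σT⁴/(1−a).
S = 4·5.67×10⁻⁸·6.147×10⁹/0.941.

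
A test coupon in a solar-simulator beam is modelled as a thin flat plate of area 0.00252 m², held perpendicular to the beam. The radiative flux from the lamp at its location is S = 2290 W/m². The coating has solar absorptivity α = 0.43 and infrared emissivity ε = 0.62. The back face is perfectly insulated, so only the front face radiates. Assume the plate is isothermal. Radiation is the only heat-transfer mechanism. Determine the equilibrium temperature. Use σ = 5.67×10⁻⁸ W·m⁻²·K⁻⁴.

At equilibrium, absorbed power = emitted power.
Absorbing cross-section = A = 0.002520 m²; emitting surface = A = 0.002520 m² (ratio 1).
αS·A_cross = εσ·A_surf·T⁴  ⇒  T⁴ = αS/(ε·1σ).
T⁴ = 0.430·2290/(0.62·1·5.67×10⁻⁸) = 2.801×10¹⁰ K⁴.
T = (2.801×10¹⁰)^(1/4).

T ≈ 409 K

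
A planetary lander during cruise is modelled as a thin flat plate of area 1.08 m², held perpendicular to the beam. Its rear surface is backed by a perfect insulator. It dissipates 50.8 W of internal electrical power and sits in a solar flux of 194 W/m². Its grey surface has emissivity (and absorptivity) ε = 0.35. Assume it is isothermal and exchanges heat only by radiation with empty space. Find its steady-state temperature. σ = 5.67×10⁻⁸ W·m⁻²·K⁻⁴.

At steady state, absorbed solar power + internal power = radiated power.
Absorbed: α·S·A_cross = 0.35·194·1.080 = 73.33 W (cross-section A).
Total input = 73.33 + 50.8 = 124.1 W.
Radiated: εσ·A_surf·T⁴ with A_surf = A = 1.080 m².
T⁴ = 124.1/(0.35·5.67×10⁻⁸·1.080) = 5.792×10⁹ K⁴.

T ≈ 276 K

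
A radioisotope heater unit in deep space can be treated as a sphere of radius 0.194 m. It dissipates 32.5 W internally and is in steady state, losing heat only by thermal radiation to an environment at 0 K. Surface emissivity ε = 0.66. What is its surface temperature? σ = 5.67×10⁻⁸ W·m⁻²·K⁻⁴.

T ≈ 207 K

Steady state: internal power = radiated power, P = εσA T⁴.
Radiating area A = 4πr² = 0.4729 m².
T⁴ = P/(εσA) = 32.5/(0.66·5.67×10⁻⁸·0.4729) = 1.836×10⁹ K⁴.
T = (1.836×10⁹)^(1/4).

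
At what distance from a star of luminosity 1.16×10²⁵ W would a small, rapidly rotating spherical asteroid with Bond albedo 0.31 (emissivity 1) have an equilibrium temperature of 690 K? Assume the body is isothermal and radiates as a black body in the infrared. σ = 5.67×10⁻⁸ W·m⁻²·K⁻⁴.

d ≈ 3.52×10⁹ m

For an isothermal black-emitting sphere, (1−a)S·πr² = σ·4πr²·T⁴ ⇒ S = 4σT⁴/(1−a).
S = 4·5.67×10⁻⁸·(690)⁴/0.690 = 74510 W/m².
Flux falls as S = L/(4πd²), so d = √(L/(4πS)) = √(1.16×10²⁵/(4π·74510)).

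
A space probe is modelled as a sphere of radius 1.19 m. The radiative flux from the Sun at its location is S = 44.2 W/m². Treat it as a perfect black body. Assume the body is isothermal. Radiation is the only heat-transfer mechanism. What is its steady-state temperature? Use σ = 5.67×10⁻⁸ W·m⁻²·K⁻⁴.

T ≈ 118 K

At equilibrium, absorbed power = emitted power.
Absorbing cross-section = πr² = 4.449 m²; emitting surface = 4πr² = 17.80 m² (ratio 4).
S·A_cross = εσ·A_surf·T⁴  ⇒  T⁴ = S/(4σ).
T⁴ = 1.00·44.2/(4·5.67×10⁻⁸) = 1.949×10⁸ K⁴.
T = (1.949×10⁸)^(1/4).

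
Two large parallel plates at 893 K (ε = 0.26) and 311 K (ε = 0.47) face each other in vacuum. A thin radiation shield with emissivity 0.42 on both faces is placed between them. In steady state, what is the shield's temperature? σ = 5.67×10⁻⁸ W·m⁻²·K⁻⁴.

T_s ≈ 715 K

In steady state the net flux on the hot side equals that on the cold side.
σ(T₁⁴−T_s⁴)/D₁ = σ(T_s⁴−T₂⁴)/D₂, with D₁ = 1/ε₁+1/ε_s−1 = 5.227, D₂ = 1/ε_s+1/ε₂−1 = 3.509.
Solve for T_s⁴: T_s⁴ = (D₂·T₁⁴ + D₁·T₂⁴)/(D₁+D₂) = 2.610×10¹¹ K⁴.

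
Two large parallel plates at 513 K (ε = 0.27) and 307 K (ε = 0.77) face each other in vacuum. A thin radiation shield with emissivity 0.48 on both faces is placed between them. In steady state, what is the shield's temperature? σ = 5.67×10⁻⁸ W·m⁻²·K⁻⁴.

In steady state the net flux on the hot side equals that on the cold side.
σ(T₁⁴−T_s⁴)/D₁ = σ(T_s⁴−T₂⁴)/D₂, with D₁ = 1/ε₁+1/ε_s−1 = 4.787, D₂ = 1/ε_s+1/ε₂−1 = 2.382.
Solve for T_s⁴: T_s⁴ = (D₂·T₁⁴ + D₁·T₂⁴)/(D₁+D₂) = 2.894×10¹⁰ K⁴.

T_s ≈ 412 K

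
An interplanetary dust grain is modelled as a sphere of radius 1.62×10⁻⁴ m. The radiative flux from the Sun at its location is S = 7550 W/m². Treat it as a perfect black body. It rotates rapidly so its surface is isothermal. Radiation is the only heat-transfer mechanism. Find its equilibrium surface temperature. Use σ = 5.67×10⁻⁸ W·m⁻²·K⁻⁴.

T ≈ 427 K

At equilibrium, absorbed power = emitted power.
Absorbing cross-section = πr² = 8.245×10⁻⁸ m²; emitting surface = 4πr² = 3.298×10⁻⁷ m² (ratio 4).
S·A_cross = εσ·A_surf·T⁴  ⇒  T⁴ = S/(4σ).
T⁴ = 1.00·7550/(4·5.67×10⁻⁸) = 3.329×10¹⁰ K⁴.
T = (3.329×10¹⁰)^(1/4).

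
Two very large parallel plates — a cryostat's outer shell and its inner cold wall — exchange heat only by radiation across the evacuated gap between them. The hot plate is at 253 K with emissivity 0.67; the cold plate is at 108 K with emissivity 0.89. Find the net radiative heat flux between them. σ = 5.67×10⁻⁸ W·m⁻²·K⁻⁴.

q ≈ 139 W/m²

For two infinite grey parallel plates, q = σ(T₁⁴ − T₂⁴)/(1/ε₁ + 1/ε₂ − 1).
T₁⁴ − T₂⁴ = 4.097×10⁹ − 1.360×10⁸ = 3.961×10⁹ K⁴.
1/ε₁ + 1/ε₂ − 1 = 1.493 + 1.124 − 1 = 1.616.
q = 5.67×10⁻⁸ × 3.961×10⁹ / 1.616.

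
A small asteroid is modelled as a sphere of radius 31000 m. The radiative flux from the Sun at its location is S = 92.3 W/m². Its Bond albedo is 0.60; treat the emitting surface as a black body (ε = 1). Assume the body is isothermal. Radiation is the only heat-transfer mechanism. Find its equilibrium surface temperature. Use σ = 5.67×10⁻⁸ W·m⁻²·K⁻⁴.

T ≈ 113 K

At equilibrium, absorbed power = emitted power.
Absorbing cross-section = πr² = 3.019×10⁹ m²; emitting surface = 4πr² = 1.208×10¹⁰ m² (ratio 4).
(1−a)S·A_cross = εσ·A_surf·T⁴  ⇒  T⁴ = (1−a)S/(4σ).
T⁴ = 0.400·92.3/(4·5.67×10⁻⁸) = 1.628×10⁸ K⁴.
T = (1.628×10⁸)^(1/4).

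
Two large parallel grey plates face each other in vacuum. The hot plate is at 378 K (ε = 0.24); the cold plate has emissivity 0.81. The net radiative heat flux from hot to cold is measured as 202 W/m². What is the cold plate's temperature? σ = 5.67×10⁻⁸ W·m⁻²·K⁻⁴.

q = σ(T₁⁴ − T₂⁴)/(1/ε₁ + 1/ε₂ − 1); denominator = 4.401.
T₂⁴ = T₁⁴ − q·(1/ε₁+1/ε₂−1)/σ = 2.042×10¹⁰ − 202·4.401/5.67×10⁻⁸
    = 4.736×10⁹ K⁴.

T₂ ≈ 262 K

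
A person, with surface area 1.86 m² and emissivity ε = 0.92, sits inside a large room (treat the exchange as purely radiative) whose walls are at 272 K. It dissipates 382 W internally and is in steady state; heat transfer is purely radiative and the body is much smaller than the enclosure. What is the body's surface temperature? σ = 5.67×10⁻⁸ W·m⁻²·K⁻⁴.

For a small grey body in a large enclosure, net radiated power = εσA(T⁴ − T_w⁴).
Steady state: P = εσA(T⁴ − T_w⁴) with A = 1.86 m².
T⁴ = P/(εσA) + T_w⁴ = 382/(0.92·5.67×10⁻⁸·1.860) + (272)⁴
    = 3.937×10⁹ + 5.474×10⁹ = 9.411×10⁹ K⁴.

T ≈ 311 K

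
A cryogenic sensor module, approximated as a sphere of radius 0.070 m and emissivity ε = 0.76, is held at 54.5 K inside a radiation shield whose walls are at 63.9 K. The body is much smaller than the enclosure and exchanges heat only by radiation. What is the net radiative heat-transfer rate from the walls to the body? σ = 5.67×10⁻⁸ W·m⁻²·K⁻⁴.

For a small grey body in a large enclosure: P_net = εσA(T_body⁴ − T_wall⁴).
A = 4πr² = 0.06158 m²; T_body⁴ − T_wall⁴ = 8.822×10⁶ − 1.667×10⁷ = -7.850×10⁶ K⁴.
|P_net| = 0.76·5.67×10⁻⁸·0.06158·7.850×10⁶.

P_net ≈ 0.0208 W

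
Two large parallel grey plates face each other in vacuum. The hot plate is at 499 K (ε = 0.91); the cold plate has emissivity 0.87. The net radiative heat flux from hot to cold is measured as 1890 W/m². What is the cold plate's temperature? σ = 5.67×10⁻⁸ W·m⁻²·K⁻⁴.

q = σ(T₁⁴ − T₂⁴)/(1/ε₁ + 1/ε₂ − 1); denominator = 1.248.
T₂⁴ = T₁⁴ − q·(1/ε₁+1/ε₂−1)/σ = 6.200×10¹⁰ − 1890·1.248/5.67×10⁻⁸
    = 2.039×10¹⁰ K⁴.

T₂ ≈ 378 K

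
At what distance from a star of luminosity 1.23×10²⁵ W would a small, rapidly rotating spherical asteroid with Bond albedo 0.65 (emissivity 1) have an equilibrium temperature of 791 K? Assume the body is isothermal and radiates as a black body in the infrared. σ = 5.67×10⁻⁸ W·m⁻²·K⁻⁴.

For an isothermal black-emitting sphere, (1−a)S·πr² = σ·4πr²·T⁴ ⇒ S = 4σT⁴/(1−a).
S = 4·5.67×10⁻⁸·(791)⁴/0.350 = 2.537×10⁵ W/m².
Flux falls as S = L/(4πd²), so d = √(L/(4πS)) = √(1.23×10²⁵/(4π·2.537×10⁵)).

d ≈ 1.96×10⁹ m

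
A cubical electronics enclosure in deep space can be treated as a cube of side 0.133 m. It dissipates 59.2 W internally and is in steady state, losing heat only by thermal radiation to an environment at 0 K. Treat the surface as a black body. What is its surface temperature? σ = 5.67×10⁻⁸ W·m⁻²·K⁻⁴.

T ≈ 315 K

Steady state: internal power = radiated power, P = εσA T⁴.
Radiating area A = 6L² = 0.1061 m².
T⁴ = P/(εσA) = 59.2/(1.0·5.67×10⁻⁸·0.1061) = 9.837×10⁹ K⁴.
T = (9.837×10⁹)^(1/4).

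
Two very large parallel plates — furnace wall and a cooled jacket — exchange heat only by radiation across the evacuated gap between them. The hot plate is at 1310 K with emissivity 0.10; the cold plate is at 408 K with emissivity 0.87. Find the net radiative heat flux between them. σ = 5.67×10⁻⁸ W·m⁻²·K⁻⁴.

For two infinite grey parallel plates, q = σ(T₁⁴ − T₂⁴)/(1/ε₁ + 1/ε₂ − 1).
T₁⁴ − T₂⁴ = 2.945×10¹² − 2.771×10¹⁰ = 2.917×10¹² K⁴.
1/ε₁ + 1/ε₂ − 1 = 10.00 + 1.149 − 1 = 10.15.
q = 5.67×10⁻⁸ × 2.917×10¹² / 10.15.

q ≈ 16300 W/m²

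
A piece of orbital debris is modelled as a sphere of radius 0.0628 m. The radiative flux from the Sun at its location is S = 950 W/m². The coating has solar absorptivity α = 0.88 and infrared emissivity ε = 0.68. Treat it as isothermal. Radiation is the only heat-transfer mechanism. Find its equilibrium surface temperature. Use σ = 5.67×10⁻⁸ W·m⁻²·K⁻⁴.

At equilibrium, absorbed power = emitted power.
Absorbing cross-section = πr² = 0.01239 m²; emitting surface = 4πr² = 0.04956 m² (ratio 4).
αS·A_cross = εσ·A_surf·T⁴  ⇒  T⁴ = αS/(ε·4σ).
T⁴ = 0.880·950/(0.68·4·5.67×10⁻⁸) = 5.421×10⁹ K⁴.
T = (5.421×10⁹)^(1/4).

T ≈ 271 K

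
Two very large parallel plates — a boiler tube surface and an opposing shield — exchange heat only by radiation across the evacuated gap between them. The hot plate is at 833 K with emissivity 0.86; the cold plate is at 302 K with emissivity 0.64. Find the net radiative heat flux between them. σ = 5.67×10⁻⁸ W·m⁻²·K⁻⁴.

q ≈ 15600 W/m²

For two infinite grey parallel plates, q = σ(T₁⁴ − T₂⁴)/(1/ε₁ + 1/ε₂ − 1).
T₁⁴ − T₂⁴ = 4.815×10¹¹ − 8.318×10⁹ = 4.732×10¹¹ K⁴.
1/ε₁ + 1/ε₂ − 1 = 1.163 + 1.562 − 1 = 1.725.
q = 5.67×10⁻⁸ × 4.732×10¹¹ / 1.725.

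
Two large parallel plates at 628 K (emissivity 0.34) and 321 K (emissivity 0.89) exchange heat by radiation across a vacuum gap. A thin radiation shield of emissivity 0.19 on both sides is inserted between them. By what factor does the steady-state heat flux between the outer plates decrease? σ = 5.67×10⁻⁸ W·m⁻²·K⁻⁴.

factor ≈ 4.11

Without shield: q₀ = σΔ(T⁴)/(1/ε₁+1/ε₂−1) with denominator 3.065.
With shield the two gaps are in series; the resistances add: (1/ε₁+1/ε_s−1)+(1/ε_s+1/ε₂−1) = 7.204+5.387 = 12.59.
Heat-flux ratio q₀/q = 12.59/3.065.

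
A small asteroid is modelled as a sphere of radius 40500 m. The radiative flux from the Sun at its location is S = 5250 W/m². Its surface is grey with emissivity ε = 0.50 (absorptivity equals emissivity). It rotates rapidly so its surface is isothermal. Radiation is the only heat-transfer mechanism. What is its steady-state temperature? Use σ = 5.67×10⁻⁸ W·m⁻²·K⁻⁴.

At equilibrium, absorbed power = emitted power.
Absorbing cross-section = πr² = 5.153×10⁹ m²; emitting surface = 4πr² = 2.061×10¹⁰ m² (ratio 4).
εS·A_cross = εσ·A_surf·T⁴  ⇒  T⁴ = S/(4σ)   (ε cancels).
T⁴ = 5250/(4·5.67×10⁻⁸) = 2.315×10¹⁰ K⁴.
T = (2.315×10¹⁰)^(1/4).

T ≈ 390 K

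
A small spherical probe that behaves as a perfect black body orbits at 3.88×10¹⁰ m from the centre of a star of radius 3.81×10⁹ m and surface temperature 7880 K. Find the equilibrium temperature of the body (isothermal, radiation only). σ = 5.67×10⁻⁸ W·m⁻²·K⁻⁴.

T ≈ 1750 K

The star's surface emits σT_*⁴; at distance d the flux is S = σT_*⁴(R_*/d)².
S = 5.67×10⁻⁸·(7880)⁴·(3.81×10⁹/3.88×10¹⁰)² = 2.108×10⁶ W/m².
For an isothermal sphere T⁴ = (1−a)S/(4σ) = 9.295×10¹² K⁴.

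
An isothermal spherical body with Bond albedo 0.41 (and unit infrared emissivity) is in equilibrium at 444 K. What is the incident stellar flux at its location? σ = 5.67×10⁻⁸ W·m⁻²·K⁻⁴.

(1−a)S·πr² = σ·4πr²·T⁴ ⇒ S = 4σT⁴/(1−a).
S = 4·5.67×10⁻⁸·3.886×10¹⁰/0.590.

S ≈ 14900 W/m²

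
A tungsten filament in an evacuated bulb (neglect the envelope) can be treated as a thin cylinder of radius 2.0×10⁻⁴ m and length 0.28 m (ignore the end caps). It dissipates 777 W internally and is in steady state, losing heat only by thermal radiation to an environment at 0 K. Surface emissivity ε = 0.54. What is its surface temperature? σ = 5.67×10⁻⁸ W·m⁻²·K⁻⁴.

Steady state: internal power = radiated power, P = εσA T⁴.
Radiating area A = 2πrL = 3.519×10⁻⁴ m².
T⁴ = P/(εσA) = 777/(0.54·5.67×10⁻⁸·3.519×10⁻⁴) = 7.212×10¹³ K⁴.
T = (7.212×10¹³)^(1/4).

T ≈ 2910 K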